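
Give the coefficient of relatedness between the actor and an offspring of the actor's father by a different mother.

Each parent–offspring link contributes a factor of 1/2, and independent paths through distinct common ancestors add.
Half-sibs share one parent — one path of length 2: r = (1/2)^2 = 1/4.

0.25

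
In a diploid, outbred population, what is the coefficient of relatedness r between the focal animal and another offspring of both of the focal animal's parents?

Each parent–offspring link contributes a factor of 1/2, and independent paths through distinct common ancestors add.
Full sibs share both parents — two paths of length 2: r = 2·(1/2)^2 = 1/2.

0.5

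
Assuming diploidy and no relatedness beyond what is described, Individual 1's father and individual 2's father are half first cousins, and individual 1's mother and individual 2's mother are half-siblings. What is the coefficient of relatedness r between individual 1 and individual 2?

0.078125

Independent pedigree routes through distinct common ancestors add.
Individual 1 and individual 2 are related in two ways: half second cousins through their fathers (r = 1/64) and half first cousins through their mothers (r = 1/16).
r = 1/64 + 1/16 = 5/64 = 0.078125.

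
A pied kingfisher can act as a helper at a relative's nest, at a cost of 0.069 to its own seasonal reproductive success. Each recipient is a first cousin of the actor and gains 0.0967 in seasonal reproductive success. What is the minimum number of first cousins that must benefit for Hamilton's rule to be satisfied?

r to a first cousin = 0.125 (first cousins share one grandparent pair — two paths of length 4: r = 2·(1/2)^4 = 1/8).
Hamilton's rule: n·r·B > C  ⇒  n > C/(r·B) = 0.069/(0.125·0.0967) = 5.708.
The smallest integer exceeding 5.708 is 6.

6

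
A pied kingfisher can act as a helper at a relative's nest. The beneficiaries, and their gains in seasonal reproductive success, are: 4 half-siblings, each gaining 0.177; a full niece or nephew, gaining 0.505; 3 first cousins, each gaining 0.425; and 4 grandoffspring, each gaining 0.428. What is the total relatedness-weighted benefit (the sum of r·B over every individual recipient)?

0.890625

r to a half-sibling = 1/4 (half-sibs share one parent — one path of length 2: r = (1/2)^2 = 1/4).
r to a full niece or nephew = 1/4 (full aunt/uncle↔niece/nephew: two paths of length 3 through the shared grandparent pair: r = 2·(1/2)^3 = 1/4).
r to a first cousin = 1/8 (first cousins share one grandparent pair — two paths of length 4: r = 2·(1/2)^4 = 1/8).
r to a grandoffspring = 1/4 (two parent–offspring links: r = (1/2)^2 = 1/4).
Summing one r·B term per recipient: 4·0.25·0.177 + 1·0.25·0.505 + 3·0.125·0.425 + 4·0.25·0.428 = 0.890625.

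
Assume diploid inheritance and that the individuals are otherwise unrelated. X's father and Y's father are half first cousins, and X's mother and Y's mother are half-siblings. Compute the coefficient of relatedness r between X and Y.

0.078125

With two independent routes of shared ancestry, r is the sum of the two contributions.
X and Y are related in two ways: half second cousins through their fathers (r = 1/64) and half first cousins through their mothers (r = 1/16).
r = 1/64 + 1/16 = 5/64 = 0.078125.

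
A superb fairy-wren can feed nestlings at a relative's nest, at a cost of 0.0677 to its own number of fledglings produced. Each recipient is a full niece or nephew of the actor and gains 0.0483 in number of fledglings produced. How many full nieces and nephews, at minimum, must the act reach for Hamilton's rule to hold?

6

r to a full niece or nephew = 0.25 (full aunt/uncle↔niece/nephew: two paths of length 3 through the shared grandparent pair: r = 2·(1/2)^3 = 1/4).
Hamilton's rule: n·r·B > C  ⇒  n > C/(r·B) = 0.0677/(0.25·0.0483) = 5.607.
The smallest integer exceeding 5.607 is 6.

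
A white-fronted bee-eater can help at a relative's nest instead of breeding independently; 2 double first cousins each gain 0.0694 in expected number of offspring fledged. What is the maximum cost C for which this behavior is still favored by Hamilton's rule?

r to a double first cousin = 0.25 (double first cousins share both grandparent pairs — four paths of length 4: r = 4·(1/2)^4 = 1/4).
Hamilton's rule: n·r·B > C, so the trait is favored while C < n·r·B = 2·0.25·0.0694 = 0.0347.

0.0347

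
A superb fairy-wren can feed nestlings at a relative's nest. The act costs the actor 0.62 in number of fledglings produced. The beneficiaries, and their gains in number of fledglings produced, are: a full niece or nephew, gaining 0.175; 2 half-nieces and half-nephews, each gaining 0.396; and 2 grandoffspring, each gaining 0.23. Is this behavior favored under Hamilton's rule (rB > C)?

Hamilton's rule: the trait is favored when the sum of r·B over every recipient exceeds the actor's cost C.
r to a full niece or nephew = 1/4 (full aunt/uncle↔niece/nephew: two paths of length 3 through the shared grandparent pair: r = 2·(1/2)^3 = 1/4).
r to a half-niece or half-nephew = 1/8 (half-aunt/uncle↔niece/nephew: one path of length 3: r = (1/2)^3 = 1/8).
r to a grandoffspring = 1/4 (two parent–offspring links: r = (1/2)^2 = 1/4).
Summing one r·B term per recipient: 1·0.25·0.175 + 2·0.125·0.396 + 2·0.25·0.23 = 0.25775.
0.25775 < 0.62: the indirect benefit is less than the cost.

No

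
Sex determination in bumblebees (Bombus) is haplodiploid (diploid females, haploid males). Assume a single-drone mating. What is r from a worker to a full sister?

Haplodiploid full sisters inherit their father's entire haploid genome identically (contributing 1/2) and on average half of their mother's contribution (1/2 · 1/2 = 1/4); r = 1/2 + 1/4 = 3/4.

0.75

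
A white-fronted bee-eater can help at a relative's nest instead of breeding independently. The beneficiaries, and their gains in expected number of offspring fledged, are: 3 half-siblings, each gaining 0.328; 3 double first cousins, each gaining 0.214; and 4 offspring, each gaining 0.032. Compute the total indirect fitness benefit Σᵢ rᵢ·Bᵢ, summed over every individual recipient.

0.4705

r to a half-sibling = 0.25 (half-sibs share one parent — one path of length 2: r = (1/2)^2 = 1/4).
r to a double first cousin = 1/4 (double first cousins share both grandparent pairs — four paths of length 4: r = 4·(1/2)^4 = 1/4).
r to an offspring = 0.5 (one parent–offspring link: r = (1/2)^1 = 1/2).
Summing one r·B term per recipient: 3·0.25·0.328 + 3·0.25·0.214 + 4·0.5·0.032 = 0.4705.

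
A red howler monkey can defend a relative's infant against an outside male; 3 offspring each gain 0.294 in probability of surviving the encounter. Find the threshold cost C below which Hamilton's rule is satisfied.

0.441

r to an offspring = 1/2 (one parent–offspring link: r = (1/2)^1 = 1/2).
Hamilton's rule: n·r·B > C, so the trait is favored while C < n·r·B = 3·0.5·0.294 = 0.441.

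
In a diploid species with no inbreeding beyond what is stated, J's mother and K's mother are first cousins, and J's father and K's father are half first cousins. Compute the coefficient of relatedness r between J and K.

Independent pedigree routes through distinct common ancestors add.
J and K are related in two ways: second cousins through their mothers (r = 1/32) and half second cousins through their fathers (r = 1/64).
r = 1/32 + 1/64 = 0.046875.

0.046875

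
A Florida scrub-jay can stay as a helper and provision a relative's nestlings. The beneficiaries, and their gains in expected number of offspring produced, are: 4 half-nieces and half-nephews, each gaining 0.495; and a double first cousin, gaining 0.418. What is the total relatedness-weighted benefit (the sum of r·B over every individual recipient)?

r to a half-niece or half-nephew = 1/8 (half-aunt/uncle↔niece/nephew: one path of length 3: r = (1/2)^3 = 1/8).
r to a double first cousin = 0.25 (double first cousins share both grandparent pairs — four paths of length 4: r = 4·(1/2)^4 = 1/4).
Summing one r·B term per recipient: 4·0.125·0.495 + 1·0.25·0.418 = 0.352.

0.352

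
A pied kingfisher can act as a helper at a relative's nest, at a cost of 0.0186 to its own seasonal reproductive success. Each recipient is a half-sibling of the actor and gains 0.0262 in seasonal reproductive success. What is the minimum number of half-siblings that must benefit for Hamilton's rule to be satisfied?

r to a half-sibling = 0.25 (half-sibs share one parent — one path of length 2: r = (1/2)^2 = 1/4).
Hamilton's rule: n·r·B > C  ⇒  n > C/(r·B) = 0.0186/(0.25·0.0262) = 2.84.
The smallest integer exceeding 2.84 is 3.

3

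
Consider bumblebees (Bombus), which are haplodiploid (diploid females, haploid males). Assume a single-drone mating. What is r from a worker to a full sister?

Haplodiploid full sisters inherit their father's entire haploid genome identically (contributing 1/2) and on average half of their mother's contribution (1/2 · 1/2 = 1/4); r = 1/2 + 1/4 = 3/4.

0.75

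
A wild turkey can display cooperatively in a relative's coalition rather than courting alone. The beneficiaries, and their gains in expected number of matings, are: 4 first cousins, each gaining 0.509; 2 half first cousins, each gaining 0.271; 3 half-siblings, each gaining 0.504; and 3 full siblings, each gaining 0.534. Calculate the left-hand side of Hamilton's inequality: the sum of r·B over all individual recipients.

r to a first cousin = 0.125 (first cousins share one grandparent pair — two paths of length 4: r = 2·(1/2)^4 = 1/8).
r to a half first cousin = 1/16 (half first cousins share one grandparent — one path of length 4: r = (1/2)^4 = 1/16).
r to a half-sibling = 0.25 (half-sibs share one parent — one path of length 2: r = (1/2)^2 = 1/4).
r to a full sibling = 0.5 (full sibs share both parents — two paths of length 2: r = 2·(1/2)^2 = 1/2).
Summing one r·B term per recipient: 4·0.125·0.509 + 2·0.0625·0.271 + 3·0.25·0.504 + 3·0.5·0.534 = 1.467375.

1.467375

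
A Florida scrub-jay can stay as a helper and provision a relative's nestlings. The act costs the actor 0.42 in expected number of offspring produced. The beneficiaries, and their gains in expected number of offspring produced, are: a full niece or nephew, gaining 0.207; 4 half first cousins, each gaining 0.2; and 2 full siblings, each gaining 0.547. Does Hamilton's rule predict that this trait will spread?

Hamilton's rule: the trait is favored when the sum of r·B over every recipient exceeds the actor's cost C.
r to a full niece or nephew = 0.25 (full aunt/uncle↔niece/nephew: two paths of length 3 through the shared grandparent pair: r = 2·(1/2)^3 = 1/4).
r to a half first cousin = 0.0625 (half first cousins share one grandparent — one path of length 4: r = (1/2)^4 = 1/16).
r to a full sibling = 1/2 (full sibs share both parents — two paths of length 2: r = 2·(1/2)^2 = 1/2).
Summing one r·B term per recipient: 1·0.25·0.207 + 4·0.0625·0.2 + 2·0.5·0.547 = 0.64875.
0.64875 > 0.42: the indirect benefit exceeds the cost.

Yes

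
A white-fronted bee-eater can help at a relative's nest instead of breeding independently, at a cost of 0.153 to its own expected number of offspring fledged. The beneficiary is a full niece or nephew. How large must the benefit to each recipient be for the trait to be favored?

r to a full niece or nephew = 0.25 (full aunt/uncle↔niece/nephew: two paths of length 3 through the shared grandparent pair: r = 2·(1/2)^3 = 1/4).
Hamilton's rule with n recipients of equal r: n·r·B > C, so B > C/(n·r) = 0.153/(1·0.25) = 0.612.

0.612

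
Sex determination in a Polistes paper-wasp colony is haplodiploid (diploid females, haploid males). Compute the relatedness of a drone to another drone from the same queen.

Haploid brothers each carry a random half of the queen's diploid genome, so on average they share half: r = 1/2.

0.5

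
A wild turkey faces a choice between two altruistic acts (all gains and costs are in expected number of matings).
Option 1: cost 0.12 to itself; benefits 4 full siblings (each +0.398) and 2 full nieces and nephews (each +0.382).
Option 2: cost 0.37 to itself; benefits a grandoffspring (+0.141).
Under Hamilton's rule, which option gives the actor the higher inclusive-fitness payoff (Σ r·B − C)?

Option 1

Option 1: r to a full sibling = 0.5.
Option 1: r to a full niece or nephew = 0.25.
Option 1: Σ r·B − C = (4·0.5·0.398 + 2·0.25·0.382) − 0.12 = 0.867.
Option 2: r to a grandoffspring = 0.25.
Option 2: Σ r·B − C = (1·0.25·0.141) − 0.37 = -0.33475.
Option 1 has the higher net inclusive-fitness payoff.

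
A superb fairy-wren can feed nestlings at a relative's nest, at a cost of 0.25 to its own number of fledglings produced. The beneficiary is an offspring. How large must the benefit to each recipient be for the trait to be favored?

0.5

r to an offspring = 0.5 (one parent–offspring link: r = (1/2)^1 = 1/2).
Hamilton's rule with n recipients of equal r: n·r·B > C, so B > C/(n·r) = 0.25/(1·0.5) = 0.5.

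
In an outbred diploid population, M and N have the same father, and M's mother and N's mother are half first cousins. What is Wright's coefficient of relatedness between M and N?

0.265625

Independent pedigree routes through distinct common ancestors add.
M and N are related in two ways: half-sibs through their shared father (r = 1/4) and half second cousins through their mothers (r = 1/64).
r = 1/4 + 1/64 = 0.265625.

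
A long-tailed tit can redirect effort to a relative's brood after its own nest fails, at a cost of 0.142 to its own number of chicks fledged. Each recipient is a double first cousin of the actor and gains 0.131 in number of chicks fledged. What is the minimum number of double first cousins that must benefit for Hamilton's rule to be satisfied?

5

r to a double first cousin = 0.25 (double first cousins share both grandparent pairs — four paths of length 4: r = 4·(1/2)^4 = 1/4).
Hamilton's rule: n·r·B > C  ⇒  n > C/(r·B) = 0.142/(0.25·0.131) = 4.336.
The smallest integer exceeding 4.336 is 5.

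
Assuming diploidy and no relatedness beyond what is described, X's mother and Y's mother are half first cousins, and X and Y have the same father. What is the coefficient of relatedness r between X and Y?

0.265625

With two independent routes of shared ancestry, r is the sum of the two contributions.
X and Y are related in two ways: half second cousins through their mothers (r = 1/64) and half-sibs through their shared father (r = 1/4).
r = 1/64 + 1/4 = 17/64 = 0.265625.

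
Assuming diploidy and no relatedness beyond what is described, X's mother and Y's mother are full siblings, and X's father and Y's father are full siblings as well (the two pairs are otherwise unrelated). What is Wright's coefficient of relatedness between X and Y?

0.25

Wright's path rule: contributions from independent ancestry routes add.
X and Y are related in two ways: first cousins through their mothers (r = 1/8) and first cousins through their fathers (r = 1/8) — i.e. double first cousins.
r = 1/8 + 1/8 = 0.25.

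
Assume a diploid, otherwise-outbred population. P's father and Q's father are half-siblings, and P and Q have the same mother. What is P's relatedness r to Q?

With two independent routes of shared ancestry, r is the sum of the two contributions.
P and Q are related in two ways: half first cousins through their fathers (r = 1/16) and half-sibs through their shared mother (r = 1/4).
r = 1/16 + 1/4 = 5/16 = 0.3125.

0.3125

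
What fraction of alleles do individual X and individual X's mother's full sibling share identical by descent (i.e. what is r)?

0.25

Each parent–offspring link contributes a factor of 1/2, and independent paths through distinct common ancestors add.
Full aunt/uncle↔niece/nephew: two paths of length 3 through the shared grandparent pair: r = 2·(1/2)^3 = 1/4.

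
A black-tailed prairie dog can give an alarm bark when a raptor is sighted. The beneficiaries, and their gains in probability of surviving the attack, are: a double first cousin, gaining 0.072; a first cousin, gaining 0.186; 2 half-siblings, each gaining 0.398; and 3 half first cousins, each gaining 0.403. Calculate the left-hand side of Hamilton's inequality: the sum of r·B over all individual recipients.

r to a double first cousin = 0.25 (double first cousins share both grandparent pairs — four paths of length 4: r = 4·(1/2)^4 = 1/4).
r to a first cousin = 0.125 (first cousins share one grandparent pair — two paths of length 4: r = 2·(1/2)^4 = 1/8).
r to a half-sibling = 0.25 (half-sibs share one parent — one path of length 2: r = (1/2)^2 = 1/4).
r to a half first cousin = 0.0625 (half first cousins share one grandparent — one path of length 4: r = (1/2)^4 = 1/16).
Summing one r·B term per recipient: 1·0.25·0.072 + 1·0.125·0.186 + 2·0.25·0.398 + 3·0.0625·0.403 = 0.3158125.

0.3158125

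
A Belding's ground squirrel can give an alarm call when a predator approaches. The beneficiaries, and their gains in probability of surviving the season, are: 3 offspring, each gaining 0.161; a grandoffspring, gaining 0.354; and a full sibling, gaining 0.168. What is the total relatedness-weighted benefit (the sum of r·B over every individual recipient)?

r to an offspring = 0.5 (one parent–offspring link: r = (1/2)^1 = 1/2).
r to a grandoffspring = 1/4 (two parent–offspring links: r = (1/2)^2 = 1/4).
r to a full sibling = 0.5 (full sibs share both parents — two paths of length 2: r = 2·(1/2)^2 = 1/2).
Summing one r·B term per recipient: 3·0.5·0.161 + 1·0.25·0.354 + 1·0.5·0.168 = 0.414.

0.414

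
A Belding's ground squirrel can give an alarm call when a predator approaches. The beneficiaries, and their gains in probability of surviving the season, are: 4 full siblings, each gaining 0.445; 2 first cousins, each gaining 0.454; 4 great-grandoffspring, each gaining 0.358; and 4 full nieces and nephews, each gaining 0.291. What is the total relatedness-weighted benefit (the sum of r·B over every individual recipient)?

r to a full sibling = 1/2 (full sibs share both parents — two paths of length 2: r = 2·(1/2)^2 = 1/2).
r to a first cousin = 1/8 (first cousins share one grandparent pair — two paths of length 4: r = 2·(1/2)^4 = 1/8).
r to a great-grandoffspring = 1/8 (three parent–offspring links: r = (1/2)^3 = 1/8).
r to a full niece or nephew = 1/4 (full aunt/uncle↔niece/nephew: two paths of length 3 through the shared grandparent pair: r = 2·(1/2)^3 = 1/4).
Summing one r·B term per recipient: 4·0.5·0.445 + 2·0.125·0.454 + 4·0.125·0.358 + 4·0.25·0.291 = 1.4735.

1.4735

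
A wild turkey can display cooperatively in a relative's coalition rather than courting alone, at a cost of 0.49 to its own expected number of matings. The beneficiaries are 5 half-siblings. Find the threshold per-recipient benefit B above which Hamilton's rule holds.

0.392

r to a half-sibling = 1/4 (half-sibs share one parent — one path of length 2: r = (1/2)^2 = 1/4).
Hamilton's rule with n recipients of equal r: n·r·B > C, so B > C/(n·r) = 0.49/(5·0.25) = 0.392.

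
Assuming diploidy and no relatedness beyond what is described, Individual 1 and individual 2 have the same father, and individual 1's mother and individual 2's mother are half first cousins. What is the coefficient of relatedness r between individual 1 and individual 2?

0.265625

Independent pedigree routes through distinct common ancestors add.
Individual 1 and individual 2 are related in two ways: half-sibs through their shared father (r = 1/4) and half second cousins through their mothers (r = 1/64).
r = 1/4 + 1/64 = 17/64 = 0.265625.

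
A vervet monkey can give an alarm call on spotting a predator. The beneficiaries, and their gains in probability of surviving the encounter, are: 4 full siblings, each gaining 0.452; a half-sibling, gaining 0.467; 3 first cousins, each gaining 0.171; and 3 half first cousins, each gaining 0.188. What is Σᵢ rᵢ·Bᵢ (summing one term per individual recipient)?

r to a full sibling = 1/2 (full sibs share both parents — two paths of length 2: r = 2·(1/2)^2 = 1/2).
r to a half-sibling = 0.25 (half-sibs share one parent — one path of length 2: r = (1/2)^2 = 1/4).
r to a first cousin = 1/8 (first cousins share one grandparent pair — two paths of length 4: r = 2·(1/2)^4 = 1/8).
r to a half first cousin = 1/16 (half first cousins share one grandparent — one path of length 4: r = (1/2)^4 = 1/16).
Summing one r·B term per recipient: 4·0.5·0.452 + 1·0.25·0.467 + 3·0.125·0.171 + 3·0.0625·0.188 = 1.120125.

1.120125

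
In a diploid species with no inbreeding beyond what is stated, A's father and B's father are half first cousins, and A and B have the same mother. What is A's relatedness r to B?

0.265625

Relatedness sums over independent paths through distinct common ancestors.
A and B are related in two ways: half second cousins through their fathers (r = 1/64) and half-sibs through their shared mother (r = 1/4).
r = 1/64 + 1/4 = 0.265625.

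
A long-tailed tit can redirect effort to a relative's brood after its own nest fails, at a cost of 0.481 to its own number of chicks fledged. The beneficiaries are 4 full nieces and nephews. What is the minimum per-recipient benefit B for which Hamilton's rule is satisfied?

0.481

r to a full niece or nephew = 0.25 (full aunt/uncle↔niece/nephew: two paths of length 3 through the shared grandparent pair: r = 2·(1/2)^3 = 1/4).
Hamilton's rule with n recipients of equal r: n·r·B > C, so B > C/(n·r) = 0.481/(4·0.25) = 0.481.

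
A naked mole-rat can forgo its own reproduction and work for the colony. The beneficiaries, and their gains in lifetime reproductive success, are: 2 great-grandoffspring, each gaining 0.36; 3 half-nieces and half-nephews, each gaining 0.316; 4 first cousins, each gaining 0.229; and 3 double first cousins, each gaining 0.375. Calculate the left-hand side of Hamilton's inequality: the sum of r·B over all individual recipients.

r to a great-grandoffspring = 0.125 (three parent–offspring links: r = (1/2)^3 = 1/8).
r to a half-niece or half-nephew = 0.125 (half-aunt/uncle↔niece/nephew: one path of length 3: r = (1/2)^3 = 1/8).
r to a first cousin = 0.125 (first cousins share one grandparent pair — two paths of length 4: r = 2·(1/2)^4 = 1/8).
r to a double first cousin = 1/4 (double first cousins share both grandparent pairs — four paths of length 4: r = 4·(1/2)^4 = 1/4).
Summing one r·B term per recipient: 2·0.125·0.36 + 3·0.125·0.316 + 4·0.125·0.229 + 3·0.25·0.375 = 0.60425.

0.60425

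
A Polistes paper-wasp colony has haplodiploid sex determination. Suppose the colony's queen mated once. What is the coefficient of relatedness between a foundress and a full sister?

0.75

Haplodiploid full sisters inherit their father's entire haploid genome identically (contributing 1/2) and on average half of their mother's contribution (1/2 · 1/2 = 1/4); r = 1/2 + 1/4 = 3/4.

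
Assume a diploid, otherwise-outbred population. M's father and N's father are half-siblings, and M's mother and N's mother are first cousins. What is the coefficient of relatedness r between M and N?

0.09375

Wright's path rule: contributions from independent ancestry routes add.
M and N are related in two ways: half first cousins through their fathers (r = 1/16) and second cousins through their mothers (r = 1/32).
r = 1/16 + 1/32 = 0.09375.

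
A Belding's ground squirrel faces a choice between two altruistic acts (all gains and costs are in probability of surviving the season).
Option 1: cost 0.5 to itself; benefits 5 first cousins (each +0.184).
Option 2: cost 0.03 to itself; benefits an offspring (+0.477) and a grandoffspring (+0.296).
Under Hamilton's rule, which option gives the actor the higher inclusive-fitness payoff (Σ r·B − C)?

Option 2

Option 1: r to a first cousin = 0.125.
Option 1: Σ r·B − C = (5·0.125·0.184) − 0.5 = -0.385.
Option 2: r to an offspring = 0.5.
Option 2: r to a grandoffspring = 0.25.
Option 2: Σ r·B − C = (1·0.5·0.477 + 1·0.25·0.296) − 0.03 = 0.2825.
Option 2 has the higher net inclusive-fitness payoff.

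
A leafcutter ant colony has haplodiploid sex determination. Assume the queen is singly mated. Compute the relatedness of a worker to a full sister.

0.75

Haplodiploid full sisters inherit their father's entire haploid genome identically (contributing 1/2) and on average half of their mother's contribution (1/2 · 1/2 = 1/4); r = 1/2 + 1/4 = 3/4.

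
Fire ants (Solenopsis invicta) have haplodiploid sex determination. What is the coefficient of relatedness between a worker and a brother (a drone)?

0.25

Her haploid brother carries none of their father's genes and a random half of their mother's genome; that half matches the maternal half of her own genome with probability 1/2: r = 1/2 · 1/2 = 1/4.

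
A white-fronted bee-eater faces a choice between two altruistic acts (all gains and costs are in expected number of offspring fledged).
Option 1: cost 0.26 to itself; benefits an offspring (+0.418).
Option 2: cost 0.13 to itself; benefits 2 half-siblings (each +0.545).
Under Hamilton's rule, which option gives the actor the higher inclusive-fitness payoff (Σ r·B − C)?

Option 2

Option 1: r to an offspring = 0.5.
Option 1: Σ r·B − C = (1·0.5·0.418) − 0.26 = -0.051.
Option 2: r to a half-sibling = 0.25.
Option 2: Σ r·B − C = (2·0.25·0.545) − 0.13 = 0.1425.
Option 2 has the higher net inclusive-fitness payoff.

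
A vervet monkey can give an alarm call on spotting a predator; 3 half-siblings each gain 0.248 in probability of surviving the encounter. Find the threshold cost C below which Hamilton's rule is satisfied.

0.186

r to a half-sibling = 1/4 (half-sibs share one parent — one path of length 2: r = (1/2)^2 = 1/4).
Hamilton's rule: n·r·B > C, so the trait is favored while C < n·r·B = 3·0.25·0.248 = 0.186.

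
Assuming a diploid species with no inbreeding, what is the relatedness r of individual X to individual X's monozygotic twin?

Each parent–offspring link contributes a factor of 1/2, and independent paths through distinct common ancestors add.
Monozygotic twins share every allele identical by descent: r = 1.

1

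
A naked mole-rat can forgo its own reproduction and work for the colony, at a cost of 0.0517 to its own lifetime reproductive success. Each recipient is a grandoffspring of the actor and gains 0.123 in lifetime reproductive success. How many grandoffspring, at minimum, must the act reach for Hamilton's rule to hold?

2

r to a grandoffspring = 0.25 (two parent–offspring links: r = (1/2)^2 = 1/4).
Hamilton's rule: n·r·B > C  ⇒  n > C/(r·B) = 0.0517/(0.25·0.123) = 1.681.
The smallest integer exceeding 1.681 is 2.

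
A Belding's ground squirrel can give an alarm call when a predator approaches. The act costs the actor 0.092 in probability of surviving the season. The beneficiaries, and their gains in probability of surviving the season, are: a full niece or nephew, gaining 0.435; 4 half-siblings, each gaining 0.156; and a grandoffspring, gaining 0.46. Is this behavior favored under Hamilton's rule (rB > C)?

Hamilton's rule: the trait is favored when the sum of r·B over every recipient exceeds the actor's cost C.
r to a full niece or nephew = 0.25 (full aunt/uncle↔niece/nephew: two paths of length 3 through the shared grandparent pair: r = 2·(1/2)^3 = 1/4).
r to a half-sibling = 1/4 (half-sibs share one parent — one path of length 2: r = (1/2)^2 = 1/4).
r to a grandoffspring = 0.25 (two parent–offspring links: r = (1/2)^2 = 1/4).
Summing one r·B term per recipient: 1·0.25·0.435 + 4·0.25·0.156 + 1·0.25·0.46 = 0.37975.
0.37975 > 0.092: the indirect benefit exceeds the cost.

Yes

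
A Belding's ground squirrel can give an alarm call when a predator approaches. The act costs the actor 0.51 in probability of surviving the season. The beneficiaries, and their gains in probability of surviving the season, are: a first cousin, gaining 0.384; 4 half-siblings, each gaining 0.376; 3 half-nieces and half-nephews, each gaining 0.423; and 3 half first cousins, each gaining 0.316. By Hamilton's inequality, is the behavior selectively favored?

Yes

Hamilton's rule: the trait is favored when the sum of r·B over every recipient exceeds the actor's cost C.
r to a first cousin = 1/8 (first cousins share one grandparent pair — two paths of length 4: r = 2·(1/2)^4 = 1/8).
r to a half-sibling = 1/4 (half-sibs share one parent — one path of length 2: r = (1/2)^2 = 1/4).
r to a half-niece or half-nephew = 1/8 (half-aunt/uncle↔niece/nephew: one path of length 3: r = (1/2)^3 = 1/8).
r to a half first cousin = 1/16 (half first cousins share one grandparent — one path of length 4: r = (1/2)^4 = 1/16).
Summing one r·B term per recipient: 1·0.125·0.384 + 4·0.25·0.376 + 3·0.125·0.423 + 3·0.0625·0.316 = 0.641875.
0.641875 > 0.51: the indirect benefit exceeds the cost.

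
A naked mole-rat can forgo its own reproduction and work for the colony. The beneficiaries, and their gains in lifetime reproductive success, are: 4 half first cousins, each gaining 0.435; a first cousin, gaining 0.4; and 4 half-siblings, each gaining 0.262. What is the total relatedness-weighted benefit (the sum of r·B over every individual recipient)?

r to a half first cousin = 1/16 (half first cousins share one grandparent — one path of length 4: r = (1/2)^4 = 1/16).
r to a first cousin = 1/8 (first cousins share one grandparent pair — two paths of length 4: r = 2·(1/2)^4 = 1/8).
r to a half-sibling = 0.25 (half-sibs share one parent — one path of length 2: r = (1/2)^2 = 1/4).
Summing one r·B term per recipient: 4·0.0625·0.435 + 1·0.125·0.4 + 4·0.25·0.262 = 0.42075.

0.42075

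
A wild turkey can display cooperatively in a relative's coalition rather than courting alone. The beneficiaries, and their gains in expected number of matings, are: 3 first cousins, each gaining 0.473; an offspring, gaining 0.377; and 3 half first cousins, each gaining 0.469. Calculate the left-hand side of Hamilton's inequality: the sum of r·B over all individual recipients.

r to a first cousin = 0.125 (first cousins share one grandparent pair — two paths of length 4: r = 2·(1/2)^4 = 1/8).
r to an offspring = 1/2 (one parent–offspring link: r = (1/2)^1 = 1/2).
r to a half first cousin = 1/16 (half first cousins share one grandparent — one path of length 4: r = (1/2)^4 = 1/16).
Summing one r·B term per recipient: 3·0.125·0.473 + 1·0.5·0.377 + 3·0.0625·0.469 = 0.4538125.

0.4538125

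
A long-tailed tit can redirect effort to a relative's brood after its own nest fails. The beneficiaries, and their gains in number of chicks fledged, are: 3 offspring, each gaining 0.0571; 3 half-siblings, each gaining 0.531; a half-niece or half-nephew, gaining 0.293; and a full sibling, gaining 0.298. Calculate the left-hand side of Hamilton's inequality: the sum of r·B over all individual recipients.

0.669525

r to an offspring = 1/2 (one parent–offspring link: r = (1/2)^1 = 1/2).
r to a half-sibling = 0.25 (half-sibs share one parent — one path of length 2: r = (1/2)^2 = 1/4).
r to a half-niece or half-nephew = 1/8 (half-aunt/uncle↔niece/nephew: one path of length 3: r = (1/2)^3 = 1/8).
r to a full sibling = 0.5 (full sibs share both parents — two paths of length 2: r = 2·(1/2)^2 = 1/2).
Summing one r·B term per recipient: 3·0.5·0.0571 + 3·0.25·0.531 + 1·0.125·0.293 + 1·0.5·0.298 = 0.669525.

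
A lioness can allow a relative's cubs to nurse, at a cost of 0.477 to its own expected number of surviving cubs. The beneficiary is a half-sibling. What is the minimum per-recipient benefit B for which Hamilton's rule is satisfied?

1.908

r to a half-sibling = 1/4 (half-sibs share one parent — one path of length 2: r = (1/2)^2 = 1/4).
Hamilton's rule with n recipients of equal r: n·r·B > C, so B > C/(n·r) = 0.477/(1·0.25) = 1.908.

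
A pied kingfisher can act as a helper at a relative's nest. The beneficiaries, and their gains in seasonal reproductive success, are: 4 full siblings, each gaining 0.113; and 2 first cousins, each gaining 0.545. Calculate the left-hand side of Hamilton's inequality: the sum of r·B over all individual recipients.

0.36225

r to a full sibling = 1/2 (full sibs share both parents — two paths of length 2: r = 2·(1/2)^2 = 1/2).
r to a first cousin = 1/8 (first cousins share one grandparent pair — two paths of length 4: r = 2·(1/2)^4 = 1/8).
Summing one r·B term per recipient: 4·0.5·0.113 + 2·0.125·0.545 = 0.36225.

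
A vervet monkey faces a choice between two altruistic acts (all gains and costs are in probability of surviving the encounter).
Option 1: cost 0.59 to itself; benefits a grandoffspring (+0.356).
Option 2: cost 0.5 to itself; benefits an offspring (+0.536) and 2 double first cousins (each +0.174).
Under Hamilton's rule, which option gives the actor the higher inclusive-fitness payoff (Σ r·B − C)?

Option 1: r to a grandoffspring = 0.25.
Option 1: Σ r·B − C = (1·0.25·0.356) − 0.59 = -0.501.
Option 2: r to an offspring = 0.5.
Option 2: r to a double first cousin = 0.25.
Option 2: Σ r·B − C = (1·0.5·0.536 + 2·0.25·0.174) − 0.5 = -0.145.
Option 2 has the higher net inclusive-fitness payoff.

Option 2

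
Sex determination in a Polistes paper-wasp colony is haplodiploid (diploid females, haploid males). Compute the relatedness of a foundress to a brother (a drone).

0.25

Her haploid brother carries none of their father's genes and a random half of their mother's genome; that half matches the maternal half of her own genome with probability 1/2: r = 1/2 · 1/2 = 1/4.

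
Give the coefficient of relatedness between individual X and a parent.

0.5

One parent–offspring link: r = (1/2)^1 = 1/2.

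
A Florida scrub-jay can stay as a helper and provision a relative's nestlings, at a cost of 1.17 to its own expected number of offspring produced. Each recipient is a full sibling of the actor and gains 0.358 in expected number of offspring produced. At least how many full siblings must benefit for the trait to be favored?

r to a full sibling = 0.5 (full sibs share both parents — two paths of length 2: r = 2·(1/2)^2 = 1/2).
Hamilton's rule: n·r·B > C  ⇒  n > C/(r·B) = 1.17/(0.5·0.358) = 6.536.
The smallest integer exceeding 6.536 is 7.

7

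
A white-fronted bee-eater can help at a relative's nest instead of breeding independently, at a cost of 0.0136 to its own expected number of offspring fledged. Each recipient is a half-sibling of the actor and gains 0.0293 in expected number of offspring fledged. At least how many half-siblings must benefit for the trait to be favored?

r to a half-sibling = 1/4 (half-sibs share one parent — one path of length 2: r = (1/2)^2 = 1/4).
Hamilton's rule: n·r·B > C  ⇒  n > C/(r·B) = 0.0136/(0.25·0.0293) = 1.857.
The smallest integer exceeding 1.857 is 2.

2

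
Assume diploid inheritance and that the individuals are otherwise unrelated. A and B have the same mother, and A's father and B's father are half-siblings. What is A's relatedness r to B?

0.3125

With two independent routes of shared ancestry, r is the sum of the two contributions.
A and B are related in two ways: half-sibs through their shared mother (r = 1/4) and half first cousins through their fathers (r = 1/16).
r = 1/4 + 1/16 = 5/16 = 0.3125.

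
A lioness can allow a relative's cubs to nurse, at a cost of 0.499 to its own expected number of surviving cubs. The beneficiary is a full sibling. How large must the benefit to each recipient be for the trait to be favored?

0.998

r to a full sibling = 1/2 (full sibs share both parents — two paths of length 2: r = 2·(1/2)^2 = 1/2).
Hamilton's rule with n recipients of equal r: n·r·B > C, so B > C/(n·r) = 0.499/(1·0.5) = 0.998.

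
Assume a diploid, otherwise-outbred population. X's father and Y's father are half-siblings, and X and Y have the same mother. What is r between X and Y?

With two independent routes of shared ancestry, r is the sum of the two contributions.
X and Y are related in two ways: half first cousins through their fathers (r = 1/16) and half-sibs through their shared mother (r = 1/4).
r = 1/16 + 1/4 = 5/16 = 0.3125.

0.3125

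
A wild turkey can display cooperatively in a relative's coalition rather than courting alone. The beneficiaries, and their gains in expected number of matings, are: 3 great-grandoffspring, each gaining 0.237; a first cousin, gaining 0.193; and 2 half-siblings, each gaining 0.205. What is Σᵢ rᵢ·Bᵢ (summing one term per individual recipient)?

r to a great-grandoffspring = 1/8 (three parent–offspring links: r = (1/2)^3 = 1/8).
r to a first cousin = 1/8 (first cousins share one grandparent pair — two paths of length 4: r = 2·(1/2)^4 = 1/8).
r to a half-sibling = 0.25 (half-sibs share one parent — one path of length 2: r = (1/2)^2 = 1/4).
Summing one r·B term per recipient: 3·0.125·0.237 + 1·0.125·0.193 + 2·0.25·0.205 = 0.2155.

0.2155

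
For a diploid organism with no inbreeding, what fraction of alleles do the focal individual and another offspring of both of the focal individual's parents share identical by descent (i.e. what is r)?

0.5

Each parent–offspring link contributes a factor of 1/2, and independent paths through distinct common ancestors add.
Full sibs share both parents — two paths of length 2: r = 2·(1/2)^2 = 1/2.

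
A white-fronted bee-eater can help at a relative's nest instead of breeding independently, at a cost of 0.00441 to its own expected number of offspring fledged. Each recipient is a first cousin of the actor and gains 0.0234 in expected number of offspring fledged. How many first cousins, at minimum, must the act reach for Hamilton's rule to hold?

2

r to a first cousin = 1/8 (first cousins share one grandparent pair — two paths of length 4: r = 2·(1/2)^4 = 1/8).
Hamilton's rule: n·r·B > C  ⇒  n > C/(r·B) = 0.00441/(0.125·0.0234) = 1.508.
The smallest integer exceeding 1.508 is 2.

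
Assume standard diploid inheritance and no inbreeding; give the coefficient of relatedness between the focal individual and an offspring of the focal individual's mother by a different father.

Each parent–offspring link contributes a factor of 1/2, and independent paths through distinct common ancestors add.
Half-sibs share one parent — one path of length 2: r = (1/2)^2 = 1/4.

0.25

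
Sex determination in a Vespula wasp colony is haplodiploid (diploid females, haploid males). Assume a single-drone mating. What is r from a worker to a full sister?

Haplodiploid full sisters inherit their father's entire haploid genome identically (contributing 1/2) and on average half of their mother's contribution (1/2 · 1/2 = 1/4); r = 1/2 + 1/4 = 3/4.

0.75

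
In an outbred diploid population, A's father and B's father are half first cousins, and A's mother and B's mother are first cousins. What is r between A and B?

Independent pedigree routes through distinct common ancestors add.
A and B are related in two ways: half second cousins through their fathers (r = 1/64) and second cousins through their mothers (r = 1/32).
r = 1/64 + 1/32 = 3/64 = 0.046875.

0.046875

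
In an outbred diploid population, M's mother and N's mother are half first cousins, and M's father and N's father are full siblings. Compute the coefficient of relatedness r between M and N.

With two independent routes of shared ancestry, r is the sum of the two contributions.
M and N are related in two ways: half second cousins through their mothers (r = 1/64) and first cousins through their fathers (r = 1/8).
r = 1/64 + 1/8 = 0.140625.

0.140625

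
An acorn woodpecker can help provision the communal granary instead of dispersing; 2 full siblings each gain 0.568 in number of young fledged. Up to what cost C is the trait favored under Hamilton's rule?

r to a full sibling = 0.5 (full sibs share both parents — two paths of length 2: r = 2·(1/2)^2 = 1/2).
Hamilton's rule: n·r·B > C, so the trait is favored while C < n·r·B = 2·0.5·0.568 = 0.568.

0.568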